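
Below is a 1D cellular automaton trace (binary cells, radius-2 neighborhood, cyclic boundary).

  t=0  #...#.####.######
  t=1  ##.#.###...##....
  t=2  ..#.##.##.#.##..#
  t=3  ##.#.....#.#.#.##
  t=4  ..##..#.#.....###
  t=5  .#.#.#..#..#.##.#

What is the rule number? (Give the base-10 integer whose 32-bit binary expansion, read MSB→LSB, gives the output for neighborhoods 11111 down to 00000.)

362584733

  ##### -> .   bit 31 = 0  t=0,i=13
  ####. -> .   bit 30 = 0  t=0,i=8
  ###.# -> .   bit 29 = 0  t=0,i=9
  ###.. -> #   bit 28 = 1  t=0,i=0
  ##.## -> .   bit 27 = 0  t=0,i=10
  ##.#. -> #   bit 26 = 1  t=1,i=2
  ##..# -> .   bit 25 = 0  t=2,i=14
  ##... -> #   bit 24 = 1  t=0,i=1
  #.### -> #   bit 23 = 1  t=0,i=6
  #.##. -> .   bit 22 = 0  t=2,i=4
  #.#.# -> .   bit 21 = 0  t=1,i=3
  #.#.. -> #   bit 20 = 1  t=3,i=3
  #..## -> #   bit 19 = 1  t=4,i=1
  #..#. -> #   bit 18 = 1  t=2,i=1
  #...# -> .   bit 17 = 0  t=0,i=2
  #.... -> .   bit 16 = 0  t=1,i=14
  .#### -> #   bit 15 = 1  t=0,i=7
  .###. -> .   bit 14 = 0  t=1,i=6
  .##.# -> .   bit 13 = 0  t=1,i=1
  .##.. -> #   bit 12 = 1  t=1,i=12
  .#.## -> #   bit 11 = 1  t=0,i=5
  .#.#. -> .   bit 10 = 0  t=3,i=10
  .#..# -> #   bit 9 = 1  t=2,i=0
  .#... -> .   bit 8 = 0  t=3,i=4
  ..### -> #   bit 7 = 1  t=4,i=14
  ..##. -> .   bit 6 = 0  t=1,i=0
  ..#.# -> .   bit 5 = 0  t=0,i=4
  ..#.. -> #   bit 4 = 1  t=2,i=16
  ...## -> #   bit 3 = 1  t=1,i=10
  ...#. -> #   bit 2 = 1  t=0,i=3
  ....# -> .   bit 1 = 0  t=1,i=15
  ..... -> #   bit 0 = 1  t=3,i=6
  bits 00010101100111001001101010011101 = 362584733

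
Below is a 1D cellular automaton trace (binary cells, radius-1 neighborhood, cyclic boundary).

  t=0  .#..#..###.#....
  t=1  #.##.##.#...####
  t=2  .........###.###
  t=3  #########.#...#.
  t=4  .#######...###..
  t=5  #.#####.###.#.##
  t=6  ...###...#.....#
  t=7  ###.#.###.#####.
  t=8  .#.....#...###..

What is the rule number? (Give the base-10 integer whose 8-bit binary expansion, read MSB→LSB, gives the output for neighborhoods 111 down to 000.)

147

  ### -> #   bit 7 = 1  t=0,i=8
  ##. -> .   bit 6 = 0  t=0,i=9
  #.# -> .   bit 5 = 0  t=0,i=10
  #.. -> #   bit 4 = 1  t=0,i=2
  .## -> .   bit 3 = 0  t=0,i=7
  .#. -> .   bit 2 = 0  t=0,i=1
  ..# -> #   bit 1 = 1  t=0,i=0
  ... -> #   bit 0 = 1  t=0,i=13
  bits 10010011 = 147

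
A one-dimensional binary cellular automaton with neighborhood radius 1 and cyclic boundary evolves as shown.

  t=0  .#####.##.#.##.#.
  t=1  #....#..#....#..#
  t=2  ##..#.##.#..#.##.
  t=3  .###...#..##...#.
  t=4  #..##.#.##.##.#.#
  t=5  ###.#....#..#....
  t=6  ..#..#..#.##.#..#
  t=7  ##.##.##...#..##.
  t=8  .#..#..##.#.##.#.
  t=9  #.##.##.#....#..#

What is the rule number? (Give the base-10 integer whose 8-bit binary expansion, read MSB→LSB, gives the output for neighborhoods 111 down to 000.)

82

  [7] ### => .  t=0,i=2
  [6] ##. => #  t=0,i=5
  [5] #.# => .  t=0,i=6
  [4] #.. => #  t=0,i=16
  [3] .## => .  t=0,i=1
  [2] .#. => .  t=0,i=10
  [1] ..# => #  t=0,i=0
  [0] ... => .  t=1,i=2
  bits 01010010 = 82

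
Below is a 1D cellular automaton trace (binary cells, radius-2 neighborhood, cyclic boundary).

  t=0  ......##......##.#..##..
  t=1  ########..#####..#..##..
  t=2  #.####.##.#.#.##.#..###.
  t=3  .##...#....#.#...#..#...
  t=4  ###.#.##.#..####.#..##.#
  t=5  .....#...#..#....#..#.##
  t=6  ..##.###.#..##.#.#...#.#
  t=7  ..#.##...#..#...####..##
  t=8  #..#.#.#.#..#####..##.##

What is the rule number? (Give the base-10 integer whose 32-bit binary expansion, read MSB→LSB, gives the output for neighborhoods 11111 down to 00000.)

  [31] ##### => #  t=1,i=2
  [30] ####. => .  t=1,i=6
  [29] ###.# => .  t=2,i=5
  [28] ###.. => #  t=1,i=7
  [27] ##.## => #  t=2,i=6
  [26] ##.#. => .  t=0,i=16
  [25] ##..# => #  t=1,i=8
  [24] ##... => .  t=0,i=8
  [23] #.### => #  t=2,i=2
  [22] #.##. => .  t=2,i=7
  [21] #.#.# => .  t=2,i=0
  [20] #.#.. => #  t=0,i=17
  [19] #..## => .  t=0,i=19
  [18] #..#. => .  t=1,i=16
  [17] #...# => #  t=3,i=4
  [16] #.... => .  t=0,i=9
  [15] .#### => .  t=1,i=1
  [14] .###. => .  t=2,i=21
  [13] .##.# => .  t=0,i=15
  [12] .##.. => #  t=0,i=7
  [11] .#.## => #  t=2,i=1
  [10] .#.#. => #  t=2,i=11
  [9] .#..# => .  t=0,i=18
  [8] .#... => #  t=3,i=7
  [7] ..### => #  t=1,i=0
  [6] ..##. => #  t=0,i=6
  [5] ..#.# => .  t=3,i=11
  [4] ..#.. => #  t=1,i=17
  [3] ...## => #  t=0,i=5
  [2] ...#. => .  t=3,i=5
  [1] ....# => #  t=0,i=4
  [0] ..... => #  t=0,i=0
  bits 10011010100100100001110111011011 = 2593267163

2593267163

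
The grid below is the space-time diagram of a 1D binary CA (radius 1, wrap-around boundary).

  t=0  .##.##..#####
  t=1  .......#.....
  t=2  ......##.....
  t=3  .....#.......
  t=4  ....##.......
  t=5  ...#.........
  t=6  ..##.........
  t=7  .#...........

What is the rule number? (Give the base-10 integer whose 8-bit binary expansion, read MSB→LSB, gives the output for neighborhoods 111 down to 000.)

  [7] ### => .  t=0,i=9
  [6] ##. => .  t=0,i=2
  [5] #.# => .  t=0,i=0
  [4] #.. => .  t=0,i=6
  [3] .## => .  t=0,i=1
  [2] .#. => #  t=1,i=7
  [1] ..# => #  t=0,i=7
  [0] ... => .  t=1,i=0
  bits 00000110 = 6

6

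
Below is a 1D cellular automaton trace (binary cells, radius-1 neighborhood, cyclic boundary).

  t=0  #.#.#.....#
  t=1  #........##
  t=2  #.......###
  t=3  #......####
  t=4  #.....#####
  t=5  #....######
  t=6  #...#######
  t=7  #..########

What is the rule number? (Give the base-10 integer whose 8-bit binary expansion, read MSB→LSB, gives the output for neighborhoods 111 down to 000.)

  [7] ### => #  t=1,i=10
  [6] ##. => #  t=0,i=0
  [5] #.# => .  t=0,i=1
  [4] #.. => .  t=0,i=5
  [3] .## => #  t=0,i=10
  [2] .#. => .  t=0,i=2
  [1] ..# => #  t=0,i=9
  [0] ... => .  t=0,i=6
  bits 11001010 = 202

202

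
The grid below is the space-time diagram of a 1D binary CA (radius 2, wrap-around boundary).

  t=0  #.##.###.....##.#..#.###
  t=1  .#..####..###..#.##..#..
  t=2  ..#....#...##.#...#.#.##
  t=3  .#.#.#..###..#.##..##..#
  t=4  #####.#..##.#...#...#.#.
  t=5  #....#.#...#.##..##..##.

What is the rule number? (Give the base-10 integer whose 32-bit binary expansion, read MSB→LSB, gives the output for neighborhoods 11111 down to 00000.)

480663307

  [31] ##### => .  t=4,i=2
  [30] ####. => .  t=0,i=23
  [29] ###.# => .  t=0,i=0
  [28] ###.. => #  t=0,i=7
  [27] ##.## => #  t=0,i=1
  [26] ##.#. => #  t=0,i=15
  [25] ##..# => .  t=1,i=8
  [24] ##... => .  t=0,i=8
  [23] #.### => #  t=0,i=5
  [22] #.##. => .  t=0,i=2
  [21] #.#.# => #  t=2,i=20
  [20] #.#.. => .  t=0,i=16
  [19] #..## => .  t=1,i=3
  [18] #..#. => #  t=0,i=18
  [17] #...# => #  t=1,i=23
  [16] #.... => .  t=0,i=9
  [15] .#### => .  t=0,i=22
  [14] .###. => #  t=0,i=6
  [13] .##.# => .  t=0,i=3
  [12] .##.. => #  t=1,i=18
  [11] .#.## => .  t=0,i=20
  [10] .#.#. => #  t=2,i=19
  [9] .#..# => #  t=0,i=17
  [8] .#... => #  t=1,i=22
  [7] ..### => .  t=1,i=4
  [6] ..##. => .  t=0,i=13
  [5] ..#.# => .  t=0,i=19
  [4] ..#.. => .  t=1,i=1
  [3] ...## => #  t=0,i=12
  [2] ...#. => .  t=1,i=0
  [1] ....# => #  t=0,i=11
  [0] ..... => #  t=0,i=10
  bits 00011100101001100101011100001011 = 480663307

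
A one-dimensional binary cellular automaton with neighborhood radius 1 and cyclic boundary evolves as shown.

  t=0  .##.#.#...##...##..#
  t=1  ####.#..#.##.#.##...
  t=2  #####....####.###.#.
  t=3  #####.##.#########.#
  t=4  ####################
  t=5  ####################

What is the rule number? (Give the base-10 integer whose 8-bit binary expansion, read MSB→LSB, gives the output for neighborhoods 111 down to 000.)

  [7] ### => #  t=1,i=1
  [6] ##. => #  t=0,i=2
  [5] #.# => #  t=0,i=0
  [4] #.. => .  t=0,i=7
  [3] .## => #  t=0,i=1
  [2] .#. => .  t=0,i=4
  [1] ..# => .  t=0,i=9
  [0] ... => #  t=0,i=8
  bits 11101001 = 233

233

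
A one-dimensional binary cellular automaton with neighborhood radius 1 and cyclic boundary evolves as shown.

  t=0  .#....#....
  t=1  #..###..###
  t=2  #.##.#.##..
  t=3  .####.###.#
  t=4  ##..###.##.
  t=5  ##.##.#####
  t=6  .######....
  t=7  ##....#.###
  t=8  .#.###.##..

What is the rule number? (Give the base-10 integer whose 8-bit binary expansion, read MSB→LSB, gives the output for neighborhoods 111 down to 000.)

  [7] ### => .  t=1,i=4
  [6] ##. => #  t=1,i=0
  [5] #.# => #  t=2,i=1
  [4] #.. => .  t=0,i=2
  [3] .## => #  t=1,i=3
  [2] .#. => .  t=0,i=1
  [1] ..# => #  t=0,i=0
  [0] ... => #  t=0,i=3
  bits 01101011 = 107

107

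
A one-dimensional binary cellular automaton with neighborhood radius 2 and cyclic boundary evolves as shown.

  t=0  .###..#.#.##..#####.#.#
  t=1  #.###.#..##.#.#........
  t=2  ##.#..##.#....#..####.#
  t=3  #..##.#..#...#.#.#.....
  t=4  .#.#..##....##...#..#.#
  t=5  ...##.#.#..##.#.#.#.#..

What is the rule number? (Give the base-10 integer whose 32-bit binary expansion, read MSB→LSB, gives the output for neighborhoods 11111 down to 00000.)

324029165

  ##### -> .   bit 31 = 0  t=0,i=16
  ####. -> .   bit 30 = 0  t=0,i=17
  ###.# -> .   bit 29 = 0  t=0,i=18
  ###.. -> #   bit 28 = 1  t=0,i=3
  ##.## -> .   bit 27 = 0  t=2,i=21
  ##.#. -> .   bit 26 = 0  t=0,i=19
  ##..# -> #   bit 25 = 1  t=0,i=4
  ##... -> #   bit 24 = 1  t=4,i=8
  #.### -> .   bit 23 = 0  t=0,i=1
  #.##. -> #   bit 22 = 1  t=0,i=10
  #.#.# -> .   bit 21 = 0  t=0,i=8
  #.#.. -> #   bit 20 = 1  t=1,i=6
  #..## -> .   bit 19 = 0  t=0,i=13
  #..#. -> .   bit 18 = 0  t=0,i=5
  #...# -> .   bit 17 = 0  t=3,i=11
  #.... -> .   bit 16 = 0  t=1,i=16
  .#### -> .   bit 15 = 0  t=0,i=15
  .###. -> #   bit 14 = 1  t=0,i=2
  .##.# -> .   bit 13 = 0  t=1,i=10
  .##.. -> .   bit 12 = 0  t=0,i=11
  .#.## -> #   bit 11 = 1  t=0,i=0
  .#.#. -> .   bit 10 = 0  t=0,i=7
  .#..# -> #   bit 9 = 1  t=1,i=7
  .#... -> .   bit 8 = 0  t=1,i=15
  ..### -> #   bit 7 = 1  t=0,i=14
  ..##. -> #   bit 6 = 1  t=1,i=9
  ..#.# -> #   bit 5 = 1  t=0,i=6
  ..#.. -> .   bit 4 = 0  t=2,i=14
  ...## -> #   bit 3 = 1  t=4,i=11
  ...#. -> #   bit 2 = 1  t=1,i=22
  ....# -> .   bit 1 = 0  t=1,i=21
  ..... -> #   bit 0 = 1  t=1,i=17
  bits 00010011010100000100101011101101 = 324029165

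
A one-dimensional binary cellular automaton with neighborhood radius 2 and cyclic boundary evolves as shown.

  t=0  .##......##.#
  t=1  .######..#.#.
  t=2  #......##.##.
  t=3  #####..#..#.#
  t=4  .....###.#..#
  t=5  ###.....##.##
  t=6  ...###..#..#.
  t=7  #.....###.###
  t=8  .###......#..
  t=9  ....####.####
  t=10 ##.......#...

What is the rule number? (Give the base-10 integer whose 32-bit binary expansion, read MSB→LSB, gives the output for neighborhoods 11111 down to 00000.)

  [31] ##### => .  t=1,i=3
  [30] ####. => .  t=1,i=5
  [29] ###.# => .  t=4,i=7
  [28] ###.. => .  t=1,i=6
  [27] ##.## => .  t=2,i=9
  [26] ##.#. => #  t=0,i=11
  [25] ##..# => #  t=1,i=7
  [24] ##... => #  t=0,i=3
  [23] #.### => #  t=3,i=12
  [22] #.##. => #  t=0,i=1
  [21] #.#.# => .  t=0,i=12
  [20] #.#.. => #  t=1,i=11
  [19] #..## => #  t=1,i=0
  [18] #..#. => #  t=1,i=8
  [17] #...# => #  t=8,i=12
  [16] #.... => #  t=0,i=4
  [15] .#### => .  t=1,i=2
  [14] .###. => .  t=4,i=6
  [13] .##.# => .  t=0,i=10
  [12] .##.. => #  t=0,i=2
  [11] .#.## => .  t=0,i=0
  [10] .#.#. => #  t=1,i=10
  [9] .#..# => .  t=1,i=12
  [8] .#... => #  t=2,i=1
  [7] ..### => .  t=1,i=1
  [6] ..##. => #  t=0,i=9
  [5] ..#.# => .  t=1,i=9
  [4] ..#.. => #  t=3,i=7
  [3] ...## => .  t=0,i=8
  [2] ...#. => #  t=8,i=9
  [1] ....# => .  t=0,i=7
  [0] ..... => #  t=0,i=5
  bits 00000111110111110001010101010101 = 132060501

132060501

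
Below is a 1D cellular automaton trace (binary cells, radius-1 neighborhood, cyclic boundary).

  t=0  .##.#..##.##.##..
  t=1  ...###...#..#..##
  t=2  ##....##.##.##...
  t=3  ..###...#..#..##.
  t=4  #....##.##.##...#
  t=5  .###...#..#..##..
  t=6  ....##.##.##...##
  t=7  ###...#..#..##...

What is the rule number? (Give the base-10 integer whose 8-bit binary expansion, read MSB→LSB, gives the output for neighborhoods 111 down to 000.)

53

  ###|.  b7=0 t=1,i=4
  ##.|.  b6=0 t=0,i=2
  #.#|#  b5=1 t=0,i=3
  #..|#  b4=1 t=0,i=5
  .##|.  b3=0 t=0,i=1
  .#.|#  b2=1 t=0,i=4
  ..#|.  b1=0 t=0,i=0
  ...|#  b0=1 t=0,i=16
  bits 00110101 = 53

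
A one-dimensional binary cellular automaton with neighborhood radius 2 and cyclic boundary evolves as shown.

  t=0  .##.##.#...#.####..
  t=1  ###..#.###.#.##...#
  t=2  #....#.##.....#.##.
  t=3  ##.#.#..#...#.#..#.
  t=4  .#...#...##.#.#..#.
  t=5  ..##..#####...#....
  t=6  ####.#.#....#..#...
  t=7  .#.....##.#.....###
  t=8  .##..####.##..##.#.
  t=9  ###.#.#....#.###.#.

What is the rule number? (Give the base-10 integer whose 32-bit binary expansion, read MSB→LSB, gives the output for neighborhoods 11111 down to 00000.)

  nb #####: next=.  (t=5,i=8, bit31=0)
  nb ####.: next=.  (t=0,i=15, bit30=0)
  nb ###.#: next=.  (t=1,i=9, bit29=0)
  nb ###..: next=.  (t=0,i=16, bit28=0)
  nb ##.##: next=.  (t=0,i=3, bit27=0)
  nb ##.#.: next=.  (t=0,i=6, bit26=0)
  nb ##..#: next=.  (t=1,i=3, bit25=0)
  nb ##...: next=.  (t=0,i=17, bit24=0)
  nb #.###: next=#  (t=0,i=13, bit23=1)
  nb #.##.: next=.  (t=0,i=4, bit22=0)
  nb #.#.#: next=.  (t=1,i=11, bit21=0)
  nb #.#..: next=#  (t=0,i=7, bit20=1)
  nb #..##: next=#  (t=5,i=5, bit19=1)
  nb #..#.: next=.  (t=1,i=4, bit18=0)
  nb #...#: next=#  (t=0,i=9, bit17=1)
  nb #....: next=.  (t=2,i=2, bit16=0)
  nb .####: next=#  (t=0,i=14, bit15=1)
  nb .###.: next=#  (t=1,i=8, bit14=1)
  nb .##.#: next=#  (t=0,i=2, bit13=1)
  nb .##..: next=#  (t=1,i=14, bit12=1)
  nb .#.##: next=.  (t=0,i=12, bit11=0)
  nb .#.#.: next=.  (t=3,i=4, bit10=0)
  nb .#..#: next=.  (t=3,i=6, bit9=0)
  nb .#...: next=#  (t=0,i=8, bit8=1)
  nb ..###: next=.  (t=1,i=18, bit7=0)
  nb ..##.: next=#  (t=0,i=1, bit6=1)
  nb ..#.#: next=#  (t=0,i=11, bit5=1)
  nb ..#..: next=.  (t=3,i=8, bit4=0)
  nb ...##: next=#  (t=0,i=0, bit3=1)
  nb ...#.: next=.  (t=0,i=10, bit2=0)
  nb ....#: next=#  (t=2,i=3, bit1=1)
  nb .....: next=.  (t=2,i=11, bit0=0)
  bits 00000000100110101111000101101010 = 10154346

10154346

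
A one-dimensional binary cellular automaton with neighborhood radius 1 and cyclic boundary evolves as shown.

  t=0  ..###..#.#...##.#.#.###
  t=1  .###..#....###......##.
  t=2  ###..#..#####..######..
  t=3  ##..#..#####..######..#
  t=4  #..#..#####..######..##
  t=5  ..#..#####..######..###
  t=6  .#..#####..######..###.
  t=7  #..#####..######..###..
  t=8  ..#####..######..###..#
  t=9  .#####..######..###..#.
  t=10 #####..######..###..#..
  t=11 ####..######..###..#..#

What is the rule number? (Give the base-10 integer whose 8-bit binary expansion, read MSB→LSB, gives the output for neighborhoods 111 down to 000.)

139

  ### -> #   bit 7 = 1  t=0,i=3
  ##. -> .   bit 6 = 0  t=0,i=4
  #.# -> .   bit 5 = 0  t=0,i=8
  #.. -> .   bit 4 = 0  t=0,i=0
  .## -> #   bit 3 = 1  t=0,i=2
  .#. -> .   bit 2 = 0  t=0,i=7
  ..# -> #   bit 1 = 1  t=0,i=1
  ... -> #   bit 0 = 1  t=0,i=11
  bits 10001011 = 139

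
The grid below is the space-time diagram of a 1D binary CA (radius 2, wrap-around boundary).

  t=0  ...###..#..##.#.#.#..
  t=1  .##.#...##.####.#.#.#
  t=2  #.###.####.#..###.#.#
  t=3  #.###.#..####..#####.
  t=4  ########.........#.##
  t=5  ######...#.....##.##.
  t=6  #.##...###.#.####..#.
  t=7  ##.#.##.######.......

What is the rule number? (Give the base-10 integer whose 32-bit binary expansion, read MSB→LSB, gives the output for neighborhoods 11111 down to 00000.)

2763225694

  [31] ##### => #  t=3,i=17
  [30] ####. => .  t=1,i=13
  [29] ###.# => #  t=1,i=14
  [28] ###.. => .  t=0,i=5
  [27] ##.## => .  t=1,i=10
  [26] ##.#. => #  t=0,i=13
  [25] ##..# => .  t=0,i=6
  [24] ##... => .  t=4,i=8
  [23] #.### => #  t=1,i=11
  [22] #.##. => .  t=1,i=1
  [21] #.#.# => #  t=0,i=14
  [20] #.#.. => #  t=0,i=18
  [19] #..## => .  t=0,i=10
  [18] #..#. => .  t=0,i=7
  [17] #...# => #  t=1,i=6
  [16] #.... => #  t=0,i=20
  [15] .#### => .  t=1,i=12
  [14] .###. => #  t=0,i=4
  [13] .##.# => #  t=0,i=12
  [12] .##.. => #  t=6,i=3
  [11] .#.## => #  t=1,i=0
  [10] .#.#. => .  t=0,i=15
  [9] .#..# => #  t=0,i=9
  [8] .#... => .  t=0,i=19
  [7] ..### => .  t=0,i=3
  [6] ..##. => #  t=0,i=11
  [5] ..#.# => .  t=4,i=17
  [4] ..#.. => #  t=0,i=8
  [3] ...## => #  t=0,i=2
  [2] ...#. => #  t=4,i=16
  [1] ....# => #  t=0,i=1
  [0] ..... => .  t=0,i=0
  bits 10100100101100110111101001011110 = 2763225694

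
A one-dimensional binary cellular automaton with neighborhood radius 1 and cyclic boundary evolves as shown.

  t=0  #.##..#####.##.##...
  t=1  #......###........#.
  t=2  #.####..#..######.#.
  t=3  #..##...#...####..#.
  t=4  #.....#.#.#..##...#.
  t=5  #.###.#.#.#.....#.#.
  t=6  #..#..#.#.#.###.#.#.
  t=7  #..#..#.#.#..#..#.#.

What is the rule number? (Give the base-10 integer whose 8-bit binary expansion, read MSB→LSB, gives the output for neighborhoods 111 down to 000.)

133

  ### -> #   bit 7 = 1  t=0,i=7
  ##. -> .   bit 6 = 0  t=0,i=3
  #.# -> .   bit 5 = 0  t=0,i=1
  #.. -> .   bit 4 = 0  t=0,i=4
  .## -> .   bit 3 = 0  t=0,i=2
  .#. -> #   bit 2 = 1  t=0,i=0
  ..# -> .   bit 1 = 0  t=0,i=5
  ... -> #   bit 0 = 1  t=0,i=18
  bits 10000101 = 133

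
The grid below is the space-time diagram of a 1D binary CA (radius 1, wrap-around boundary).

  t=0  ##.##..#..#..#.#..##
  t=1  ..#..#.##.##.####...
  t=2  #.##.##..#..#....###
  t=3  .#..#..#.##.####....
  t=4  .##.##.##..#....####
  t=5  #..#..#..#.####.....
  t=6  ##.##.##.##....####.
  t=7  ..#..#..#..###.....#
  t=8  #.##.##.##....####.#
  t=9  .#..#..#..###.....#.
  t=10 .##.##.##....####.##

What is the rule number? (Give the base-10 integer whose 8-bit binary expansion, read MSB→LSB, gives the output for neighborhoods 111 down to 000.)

  nb ###: next=.  (t=0,i=0, bit7=0)
  nb ##.: next=.  (t=0,i=1, bit6=0)
  nb #.#: next=#  (t=0,i=2, bit5=1)
  nb #..: next=#  (t=0,i=5, bit4=1)
  nb .##: next=.  (t=0,i=3, bit3=0)
  nb .#.: next=#  (t=0,i=7, bit2=1)
  nb ..#: next=.  (t=0,i=6, bit1=0)
  nb ...: next=#  (t=1,i=0, bit0=1)
  bits 00110101 = 53

53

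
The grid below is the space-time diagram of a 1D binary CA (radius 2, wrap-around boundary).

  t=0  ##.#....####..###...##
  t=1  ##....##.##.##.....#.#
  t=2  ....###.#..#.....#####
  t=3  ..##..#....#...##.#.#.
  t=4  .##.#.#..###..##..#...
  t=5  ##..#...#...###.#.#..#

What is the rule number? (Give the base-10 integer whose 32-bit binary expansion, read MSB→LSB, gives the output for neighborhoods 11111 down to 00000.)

1789429886

  nb #####: next=.  (t=2,i=19, bit31=0)
  nb ####.: next=#  (t=0,i=0, bit30=1)
  nb ###.#: next=#  (t=0,i=1, bit29=1)
  nb ###..: next=.  (t=0,i=11, bit28=0)
  nb ##.##: next=#  (t=1,i=8, bit27=1)
  nb ##.#.: next=.  (t=0,i=2, bit26=0)
  nb ##..#: next=#  (t=0,i=12, bit25=1)
  nb ##...: next=.  (t=0,i=17, bit24=0)
  nb #.###: next=#  (t=1,i=21, bit23=1)
  nb #.##.: next=.  (t=1,i=9, bit22=0)
  nb #.#.#: next=#  (t=3,i=18, bit21=1)
  nb #.#..: next=.  (t=0,i=3, bit20=0)
  nb #..##: next=#  (t=0,i=13, bit19=1)
  nb #..#.: next=.  (t=2,i=10, bit18=0)
  nb #...#: next=.  (t=0,i=18, bit17=0)
  nb #....: next=.  (t=0,i=5, bit16=0)
  nb .####: next=#  (t=0,i=9, bit15=1)
  nb .###.: next=.  (t=0,i=15, bit14=0)
  nb .##.#: next=.  (t=1,i=7, bit13=0)
  nb .##..: next=.  (t=1,i=13, bit12=0)
  nb .#.##: next=#  (t=1,i=20, bit11=1)
  nb .#.#.: next=.  (t=3,i=19, bit10=0)
  nb .#..#: next=.  (t=2,i=9, bit9=0)
  nb .#...: next=.  (t=0,i=4, bit8=0)
  nb ..###: next=.  (t=0,i=8, bit7=0)
  nb ..##.: next=#  (t=1,i=6, bit6=1)
  nb ..#.#: next=#  (t=1,i=19, bit5=1)
  nb ..#..: next=#  (t=2,i=11, bit4=1)
  nb ...##: next=#  (t=0,i=7, bit3=1)
  nb ...#.: next=#  (t=1,i=18, bit2=1)
  nb ....#: next=#  (t=0,i=6, bit1=1)
  nb .....: next=.  (t=1,i=16, bit0=0)
  bits 01101010101010001000100001111110 = 1789429886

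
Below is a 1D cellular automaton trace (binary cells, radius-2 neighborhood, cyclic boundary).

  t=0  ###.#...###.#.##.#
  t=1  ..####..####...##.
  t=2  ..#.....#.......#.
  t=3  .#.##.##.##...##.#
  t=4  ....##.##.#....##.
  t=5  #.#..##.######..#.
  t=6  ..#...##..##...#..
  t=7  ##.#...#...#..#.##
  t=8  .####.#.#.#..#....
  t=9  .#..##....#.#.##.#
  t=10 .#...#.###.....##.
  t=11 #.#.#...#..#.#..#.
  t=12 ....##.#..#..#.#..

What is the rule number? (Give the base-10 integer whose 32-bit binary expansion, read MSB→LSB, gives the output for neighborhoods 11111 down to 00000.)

  nb #####: next=#  (t=5,i=10, bit31=1)
  nb ####.: next=.  (t=0,i=1, bit30=0)
  nb ###.#: next=#  (t=0,i=2, bit29=1)
  nb ###..: next=.  (t=1,i=5, bit28=0)
  nb ##.##: next=#  (t=0,i=16, bit27=1)
  nb ##.#.: next=#  (t=0,i=3, bit26=1)
  nb ##..#: next=.  (t=1,i=6, bit25=0)
  nb ##...: next=.  (t=1,i=12, bit24=0)
  nb #.###: next=.  (t=0,i=17, bit23=0)
  nb #.##.: next=.  (t=0,i=14, bit22=0)
  nb #.#.#: next=.  (t=0,i=12, bit21=0)
  nb #.#..: next=#  (t=0,i=4, bit20=1)
  nb #..##: next=.  (t=1,i=7, bit19=0)
  nb #..#.: next=#  (t=5,i=15, bit18=1)
  nb #...#: next=.  (t=0,i=6, bit17=0)
  nb #....: next=#  (t=2,i=4, bit16=1)
  nb .####: next=.  (t=0,i=0, bit15=0)
  nb .###.: next=#  (t=0,i=9, bit14=1)
  nb .##.#: next=#  (t=0,i=15, bit13=1)
  nb .##..: next=#  (t=1,i=16, bit12=1)
  nb .#.##: next=.  (t=0,i=13, bit11=0)
  nb .#.#.: next=.  (t=3,i=0, bit10=0)
  nb .#..#: next=.  (t=5,i=3, bit9=0)
  nb .#...: next=#  (t=0,i=5, bit8=1)
  nb ..###: next=#  (t=0,i=8, bit7=1)
  nb ..##.: next=.  (t=1,i=15, bit6=0)
  nb ..#.#: next=.  (t=5,i=16, bit5=0)
  nb ..#..: next=.  (t=2,i=2, bit4=0)
  nb ...##: next=.  (t=0,i=7, bit3=0)
  nb ...#.: next=#  (t=2,i=1, bit2=1)
  nb ....#: next=#  (t=2,i=6, bit1=1)
  nb .....: next=.  (t=2,i=5, bit0=0)
  bits 10101100000101010111000110000110 = 2887086470

2887086470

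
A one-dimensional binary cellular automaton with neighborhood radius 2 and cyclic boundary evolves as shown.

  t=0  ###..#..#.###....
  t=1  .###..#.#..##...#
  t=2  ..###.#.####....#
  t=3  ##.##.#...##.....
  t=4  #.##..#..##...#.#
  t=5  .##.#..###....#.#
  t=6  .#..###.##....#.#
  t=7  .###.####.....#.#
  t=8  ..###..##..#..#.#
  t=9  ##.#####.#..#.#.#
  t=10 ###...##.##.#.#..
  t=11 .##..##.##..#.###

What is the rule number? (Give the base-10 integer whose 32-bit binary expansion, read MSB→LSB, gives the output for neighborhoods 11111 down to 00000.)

  ##### -> .   bit 31 = 0  t=9,i=5
  ####. -> #   bit 30 = 1  t=2,i=10
  ###.# -> #   bit 29 = 1  t=2,i=4
  ###.. -> #   bit 28 = 1  t=0,i=2
  ##.## -> #   bit 27 = 1  t=3,i=2
  ##.#. -> .   bit 26 = 0  t=2,i=5
  ##..# -> #   bit 25 = 1  t=0,i=3
  ##... -> .   bit 24 = 0  t=0,i=13
  #.### -> .   bit 23 = 0  t=0,i=10
  #.##. -> #   bit 22 = 1  t=3,i=3
  #.#.# -> #   bit 21 = 1  t=2,i=6
  #.#.. -> #   bit 20 = 1  t=1,i=8
  #..## -> #   bit 19 = 1  t=1,i=10
  #..#. -> .   bit 18 = 0  t=0,i=4
  #...# -> .   bit 17 = 0  t=1,i=14
  #.... -> .   bit 16 = 0  t=0,i=14
  .#### -> .   bit 15 = 0  t=2,i=9
  .###. -> #   bit 14 = 1  t=0,i=1
  .##.# -> .   bit 13 = 0  t=3,i=1
  .##.. -> .   bit 12 = 0  t=1,i=12
  .#.## -> .   bit 11 = 0  t=0,i=9
  .#.#. -> .   bit 10 = 0  t=1,i=7
  .#..# -> #   bit 9 = 1  t=0,i=6
  .#... -> .   bit 8 = 0  t=3,i=7
  ..### -> .   bit 7 = 0  t=0,i=0
  ..##. -> #   bit 6 = 1  t=1,i=11
  ..#.# -> #   bit 5 = 1  t=0,i=8
  ..#.. -> .   bit 4 = 0  t=0,i=5
  ...## -> #   bit 3 = 1  t=0,i=16
  ...#. -> .   bit 2 = 0  t=1,i=15
  ....# -> .   bit 1 = 0  t=0,i=15
  ..... -> #   bit 0 = 1  t=3,i=14
  bits 01111010011110000100001001101001 = 2054701673

2054701673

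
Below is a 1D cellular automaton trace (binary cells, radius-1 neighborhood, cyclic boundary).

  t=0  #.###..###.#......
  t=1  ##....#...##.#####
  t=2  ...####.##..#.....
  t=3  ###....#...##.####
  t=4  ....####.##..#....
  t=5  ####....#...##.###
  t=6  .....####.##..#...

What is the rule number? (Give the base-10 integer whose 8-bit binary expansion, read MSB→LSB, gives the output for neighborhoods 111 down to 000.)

  nb ###: next=.  (t=0,i=3, bit7=0)
  nb ##.: next=.  (t=0,i=4, bit6=0)
  nb #.#: next=#  (t=0,i=1, bit5=1)
  nb #..: next=.  (t=0,i=5, bit4=0)
  nb .##: next=.  (t=0,i=2, bit3=0)
  nb .#.: next=#  (t=0,i=0, bit2=1)
  nb ..#: next=#  (t=0,i=6, bit1=1)
  nb ...: next=#  (t=0,i=13, bit0=1)
  bits 00100111 = 39

39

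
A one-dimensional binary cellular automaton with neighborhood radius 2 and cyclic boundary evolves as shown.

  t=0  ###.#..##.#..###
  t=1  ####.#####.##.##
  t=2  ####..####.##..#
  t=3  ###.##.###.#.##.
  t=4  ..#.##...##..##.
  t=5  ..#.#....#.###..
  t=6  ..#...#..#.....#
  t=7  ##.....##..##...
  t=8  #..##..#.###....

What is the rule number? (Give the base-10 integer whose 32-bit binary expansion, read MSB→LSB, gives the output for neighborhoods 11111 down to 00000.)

  nb #####: next=#  (t=0,i=0, bit31=1)
  nb ####.: next=#  (t=0,i=1, bit30=1)
  nb ###.#: next=#  (t=0,i=2, bit29=1)
  nb ###..: next=.  (t=2,i=3, bit28=0)
  nb ##.##: next=.  (t=1,i=4, bit27=0)
  nb ##.#.: next=#  (t=0,i=3, bit26=1)
  nb ##..#: next=#  (t=2,i=4, bit25=1)
  nb ##...: next=.  (t=4,i=6, bit24=0)
  nb #.###: next=.  (t=1,i=5, bit23=0)
  nb #.##.: next=#  (t=1,i=11, bit22=1)
  nb #.#.#: next=.  (t=3,i=11, bit21=0)
  nb #.#..: next=.  (t=0,i=4, bit20=0)
  nb #..##: next=#  (t=0,i=6, bit19=1)
  nb #..#.: next=#  (t=6,i=1, bit18=1)
  nb #...#: next=.  (t=4,i=0, bit17=0)
  nb #....: next=#  (t=5,i=6, bit16=1)
  nb .####: next=#  (t=0,i=14, bit15=1)
  nb .###.: next=.  (t=3,i=1, bit14=0)
  nb .##.#: next=#  (t=0,i=8, bit13=1)
  nb .##..: next=.  (t=2,i=12, bit12=0)
  nb .#.##: next=.  (t=3,i=12, bit11=0)
  nb .#.#.: next=.  (t=5,i=3, bit10=0)
  nb .#..#: next=#  (t=0,i=5, bit9=1)
  nb .#...: next=.  (t=5,i=5, bit8=0)
  nb ..###: next=.  (t=0,i=13, bit7=0)
  nb ..##.: next=#  (t=0,i=7, bit6=1)
  nb ..#.#: next=#  (t=4,i=2, bit5=1)
  nb ..#..: next=.  (t=6,i=2, bit4=0)
  nb ...##: next=.  (t=4,i=8, bit3=0)
  nb ...#.: next=.  (t=4,i=1, bit2=0)
  nb ....#: next=.  (t=5,i=0, bit1=0)
  nb .....: next=#  (t=6,i=12, bit0=1)
  bits 11100110010011011010001001100001 = 3863847521

3863847521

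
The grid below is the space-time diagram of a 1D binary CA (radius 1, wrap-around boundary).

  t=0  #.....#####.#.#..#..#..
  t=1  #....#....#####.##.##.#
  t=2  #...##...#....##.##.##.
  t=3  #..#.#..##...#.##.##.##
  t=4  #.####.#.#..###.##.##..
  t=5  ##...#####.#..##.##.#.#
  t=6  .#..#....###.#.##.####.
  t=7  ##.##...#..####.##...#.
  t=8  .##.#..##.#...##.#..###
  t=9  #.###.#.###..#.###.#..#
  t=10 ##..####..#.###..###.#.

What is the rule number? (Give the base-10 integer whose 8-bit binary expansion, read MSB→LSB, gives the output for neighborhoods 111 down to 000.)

102

  [7] ### => .  t=0,i=7
  [6] ##. => #  t=0,i=10
  [5] #.# => #  t=0,i=11
  [4] #.. => .  t=0,i=1
  [3] .## => .  t=0,i=6
  [2] .#. => #  t=0,i=0
  [1] ..# => #  t=0,i=5
  [0] ... => .  t=0,i=2
  bits 01100110 = 102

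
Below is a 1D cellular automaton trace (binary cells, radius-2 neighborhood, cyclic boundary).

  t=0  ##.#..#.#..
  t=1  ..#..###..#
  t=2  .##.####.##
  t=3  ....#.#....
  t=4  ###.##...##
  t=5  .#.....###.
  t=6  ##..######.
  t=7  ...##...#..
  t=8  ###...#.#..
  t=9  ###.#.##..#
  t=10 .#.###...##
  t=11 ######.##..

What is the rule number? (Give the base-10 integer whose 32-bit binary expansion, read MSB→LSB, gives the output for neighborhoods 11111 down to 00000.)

  [31] ##### => .  t=4,i=0
  [30] ####. => #  t=2,i=6
  [29] ###.# => .  t=2,i=7
  [28] ###.. => #  t=1,i=7
  [27] ##.## => .  t=2,i=0
  [26] ##.#. => #  t=0,i=2
  [25] ##..# => .  t=1,i=8
  [24] ##... => .  t=4,i=6
  [23] #.### => #  t=2,i=4
  [22] #.##. => .  t=2,i=1
  [21] #.#.# => #  t=9,i=4
  [20] #.#.. => .  t=0,i=3
  [19] #..## => #  t=0,i=10
  [18] #..#. => #  t=0,i=5
  [17] #...# => #  t=4,i=7
  [16] #.... => .  t=3,i=8
  [15] .#### => .  t=2,i=5
  [14] .###. => #  t=1,i=6
  [13] .##.# => .  t=0,i=1
  [12] .##.. => .  t=4,i=5
  [11] .#.## => #  t=9,i=5
  [10] .#.#. => #  t=0,i=7
  [9] .#..# => .  t=0,i=4
  [8] .#... => .  t=3,i=7
  [7] ..### => #  t=1,i=5
  [6] ..##. => .  t=0,i=0
  [5] ..#.# => #  t=0,i=6
  [4] ..#.. => #  t=1,i=2
  [3] ...## => #  t=4,i=8
  [2] ...#. => .  t=3,i=3
  [1] ....# => #  t=3,i=2
  [0] ..... => #  t=3,i=0
  bits 01010100101011100100110010111011 = 1420709051

1420709051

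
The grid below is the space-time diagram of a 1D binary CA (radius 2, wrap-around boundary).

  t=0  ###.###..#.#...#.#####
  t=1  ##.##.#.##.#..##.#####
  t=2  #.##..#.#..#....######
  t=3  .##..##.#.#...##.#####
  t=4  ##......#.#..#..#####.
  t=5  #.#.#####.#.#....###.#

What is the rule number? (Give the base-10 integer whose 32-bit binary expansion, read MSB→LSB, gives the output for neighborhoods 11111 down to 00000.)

  nb #####: next=#  (t=0,i=0, bit31=1)
  nb ####.: next=#  (t=0,i=1, bit30=1)
  nb ###.#: next=.  (t=0,i=2, bit29=0)
  nb ###..: next=#  (t=0,i=6, bit28=1)
  nb ##.##: next=#  (t=0,i=3, bit27=1)
  nb ##.#.: next=.  (t=1,i=5, bit26=0)
  nb ##..#: next=.  (t=0,i=7, bit25=0)
  nb ##...: next=#  (t=4,i=2, bit24=1)
  nb #.###: next=#  (t=0,i=4, bit23=1)
  nb #.##.: next=#  (t=1,i=3, bit22=1)
  nb #.#.#: next=#  (t=1,i=6, bit21=1)
  nb #.#..: next=#  (t=0,i=11, bit20=1)
  nb #..##: next=.  (t=1,i=13, bit19=0)
  nb #..#.: next=#  (t=0,i=8, bit18=1)
  nb #...#: next=.  (t=0,i=13, bit17=0)
  nb #....: next=.  (t=2,i=13, bit16=0)
  nb .####: next=#  (t=0,i=18, bit15=1)
  nb .###.: next=.  (t=0,i=5, bit14=0)
  nb .##.#: next=.  (t=1,i=4, bit13=0)
  nb .##..: next=.  (t=2,i=3, bit12=0)
  nb .#.##: next=.  (t=0,i=16, bit11=0)
  nb .#.#.: next=.  (t=0,i=10, bit10=0)
  nb .#..#: next=.  (t=1,i=12, bit9=0)
  nb .#...: next=.  (t=0,i=12, bit8=0)
  nb ..###: next=.  (t=2,i=16, bit7=0)
  nb ..##.: next=.  (t=1,i=14, bit6=0)
  nb ..#.#: next=#  (t=0,i=9, bit5=1)
  nb ..#..: next=.  (t=2,i=11, bit4=0)
  nb ...##: next=#  (t=2,i=15, bit3=1)
  nb ...#.: next=#  (t=0,i=14, bit2=1)
  nb ....#: next=#  (t=2,i=14, bit1=1)
  nb .....: next=#  (t=4,i=4, bit0=1)
  bits 11011001111101001000000000101111 = 3656679471

3656679471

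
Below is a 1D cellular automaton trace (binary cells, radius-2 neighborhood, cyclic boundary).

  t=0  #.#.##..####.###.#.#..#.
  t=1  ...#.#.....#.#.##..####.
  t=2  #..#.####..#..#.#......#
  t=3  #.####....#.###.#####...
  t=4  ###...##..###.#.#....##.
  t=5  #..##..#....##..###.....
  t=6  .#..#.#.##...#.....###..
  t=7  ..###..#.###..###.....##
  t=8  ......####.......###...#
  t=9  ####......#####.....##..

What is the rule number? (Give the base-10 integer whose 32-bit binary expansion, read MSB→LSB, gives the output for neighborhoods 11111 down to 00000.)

  nb #####: next=.  (t=3,i=18, bit31=0)
  nb ####.: next=.  (t=0,i=10, bit30=0)
  nb ###.#: next=#  (t=0,i=11, bit29=1)
  nb ###..: next=.  (t=1,i=22, bit28=0)
  nb ##.##: next=.  (t=0,i=12, bit27=0)
  nb ##.#.: next=#  (t=0,i=16, bit26=1)
  nb ##..#: next=.  (t=0,i=6, bit25=0)
  nb ##...: next=#  (t=1,i=23, bit24=1)
  nb #.###: next=#  (t=0,i=13, bit23=1)
  nb #.##.: next=.  (t=0,i=4, bit22=0)
  nb #.#.#: next=.  (t=0,i=0, bit21=0)
  nb #.#..: next=#  (t=0,i=19, bit20=1)
  nb #..##: next=.  (t=0,i=7, bit19=0)
  nb #..#.: next=#  (t=0,i=21, bit18=1)
  nb #...#: next=#  (t=3,i=22, bit17=1)
  nb #....: next=#  (t=1,i=0, bit16=1)
  nb .####: next=.  (t=0,i=9, bit15=0)
  nb .###.: next=.  (t=0,i=14, bit14=0)
  nb .##.#: next=.  (t=4,i=22, bit13=0)
  nb .##..: next=#  (t=0,i=5, bit12=1)
  nb .#.##: next=#  (t=0,i=3, bit11=1)
  nb .#.#.: next=.  (t=0,i=1, bit10=0)
  nb .#..#: next=#  (t=0,i=20, bit9=1)
  nb .#...: next=#  (t=1,i=6, bit8=1)
  nb ..###: next=.  (t=0,i=8, bit7=0)
  nb ..##.: next=.  (t=2,i=23, bit6=0)
  nb ..#.#: next=#  (t=0,i=22, bit5=1)
  nb ..#..: next=.  (t=2,i=11, bit4=0)
  nb ...##: next=.  (t=2,i=22, bit3=0)
  nb ...#.: next=.  (t=1,i=2, bit2=0)
  nb ....#: next=.  (t=1,i=1, bit1=0)
  nb .....: next=#  (t=1,i=8, bit0=1)
  bits 00100101100101110001101100100001 = 630659873

630659873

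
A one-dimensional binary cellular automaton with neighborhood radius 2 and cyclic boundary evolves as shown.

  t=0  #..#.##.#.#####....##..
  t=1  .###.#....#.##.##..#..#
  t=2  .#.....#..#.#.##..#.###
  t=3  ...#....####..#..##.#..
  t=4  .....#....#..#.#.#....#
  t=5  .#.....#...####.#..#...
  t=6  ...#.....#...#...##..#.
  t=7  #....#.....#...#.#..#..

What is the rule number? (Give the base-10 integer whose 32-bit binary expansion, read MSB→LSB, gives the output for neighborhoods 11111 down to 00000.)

  [31] ##### => #  t=0,i=12
  [30] ####. => #  t=0,i=13
  [29] ###.# => .  t=1,i=3
  [28] ###.. => .  t=0,i=14
  [27] ##.## => #  t=1,i=14
  [26] ##.#. => .  t=0,i=7
  [25] ##..# => .  t=0,i=21
  [24] ##... => #  t=0,i=15
  [23] #.### => #  t=0,i=10
  [22] #.##. => #  t=0,i=5
  [21] #.#.# => .  t=0,i=8
  [20] #.#.. => .  t=1,i=5
  [19] #..## => .  t=3,i=16
  [18] #..#. => #  t=0,i=2
  [17] #...# => #  t=5,i=9
  [16] #.... => #  t=0,i=16
  [15] .#### => .  t=0,i=11
  [14] .###. => .  t=1,i=2
  [13] .##.# => .  t=0,i=6
  [12] .##.. => .  t=0,i=20
  [11] .#.## => .  t=0,i=4
  [10] .#.#. => #  t=2,i=11
  [9] .#..# => #  t=0,i=1
  [8] .#... => .  t=1,i=6
  [7] ..### => .  t=3,i=8
  [6] ..##. => #  t=0,i=19
  [5] ..#.# => #  t=0,i=3
  [4] ..#.. => .  t=0,i=0
  [3] ...## => .  t=0,i=18
  [2] ...#. => .  t=1,i=9
  [1] ....# => .  t=0,i=17
  [0] ..... => .  t=2,i=4
  bits 11001001110001110000011001100000 = 3385263712

3385263712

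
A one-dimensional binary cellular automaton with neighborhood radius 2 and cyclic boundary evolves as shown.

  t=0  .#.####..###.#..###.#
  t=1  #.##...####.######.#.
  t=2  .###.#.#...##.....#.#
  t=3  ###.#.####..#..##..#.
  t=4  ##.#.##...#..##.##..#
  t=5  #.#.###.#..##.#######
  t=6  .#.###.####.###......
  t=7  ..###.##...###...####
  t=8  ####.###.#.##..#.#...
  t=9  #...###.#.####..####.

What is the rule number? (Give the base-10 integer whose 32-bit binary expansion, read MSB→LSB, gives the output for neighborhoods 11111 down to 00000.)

  #####|.  b31=0 t=1,i=14
  ####.|.  b30=0 t=0,i=5
  ###.#|.  b29=0 t=0,i=11
  ###..|.  b28=0 t=0,i=6
  ##.##|#  b27=1 t=1,i=11
  ##.#.|#  b26=1 t=0,i=12
  ##..#|#  b25=1 t=0,i=7
  ##...|.  b24=0 t=1,i=4
  #.###|#  b23=1 t=0,i=3
  #.##.|#  b22=1 t=1,i=2
  #.#.#|.  b21=0 t=0,i=1
  #.#..|#  b20=1 t=0,i=13
  #..##|#  b19=1 t=0,i=8
  #..#.|.  b18=0 t=3,i=11
  #...#|#  b17=1 t=1,i=5
  #....|.  b16=0 t=2,i=14
  .####|.  b15=0 t=0,i=4
  .###.|#  b14=1 t=0,i=10
  .##.#|#  b13=1 t=4,i=14
  .##..|#  b12=1 t=1,i=3
  .#.##|#  b11=1 t=0,i=2
  .#.#.|#  b10=1 t=0,i=0
  .#..#|#  b9=1 t=0,i=14
  .#...|#  b8=1 t=2,i=8
  ..###|#  b7=1 t=0,i=9
  ..##.|.  b6=0 t=2,i=11
  ..#.#|.  b5=0 t=2,i=18
  ..#..|.  b4=0 t=3,i=12
  ...##|.  b3=0 t=1,i=6
  ...#.|.  b2=0 t=2,i=17
  ....#|#  b1=1 t=2,i=16
  .....|#  b0=1 t=2,i=15
  bits 00001110110110100111111110000011 = 249200515

249200515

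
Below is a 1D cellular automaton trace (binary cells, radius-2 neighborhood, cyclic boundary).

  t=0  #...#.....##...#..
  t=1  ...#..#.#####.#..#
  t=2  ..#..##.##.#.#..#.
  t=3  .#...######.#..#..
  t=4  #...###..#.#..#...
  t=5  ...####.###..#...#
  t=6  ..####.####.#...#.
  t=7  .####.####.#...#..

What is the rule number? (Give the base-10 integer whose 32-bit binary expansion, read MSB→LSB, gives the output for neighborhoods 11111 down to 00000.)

  [31] ##### => .  t=1,i=10
  [30] ####. => #  t=1,i=11
  [29] ###.# => .  t=1,i=12
  [28] ###.. => #  t=4,i=6
  [27] ##.## => #  t=2,i=7
  [26] ##.#. => #  t=1,i=13
  [25] ##..# => .  t=4,i=7
  [24] ##... => #  t=0,i=12
  [23] #.### => #  t=1,i=8
  [22] #.##. => #  t=2,i=8
  [21] #.#.# => .  t=2,i=11
  [20] #.#.. => .  t=1,i=14
  [19] #..## => .  t=2,i=4
  [18] #..#. => #  t=0,i=17
  [17] #...# => .  t=0,i=2
  [16] #.... => #  t=0,i=6
  [15] .#### => #  t=1,i=9
  [14] .###. => #  t=4,i=5
  [13] .##.# => #  t=2,i=6
  [12] .##.. => #  t=0,i=11
  [11] .#.## => .  t=1,i=7
  [10] .#.#. => #  t=2,i=12
  [9] .#..# => .  t=0,i=16
  [8] .#... => .  t=0,i=1
  [7] ..### => #  t=3,i=5
  [6] ..##. => #  t=0,i=10
  [5] ..#.# => #  t=1,i=6
  [4] ..#.. => .  t=0,i=0
  [3] ...## => #  t=0,i=9
  [2] ...#. => #  t=0,i=3
  [1] ....# => #  t=0,i=8
  [0] ..... => .  t=0,i=7
  bits 01011101110001011111010011101110 = 1573254382

1573254382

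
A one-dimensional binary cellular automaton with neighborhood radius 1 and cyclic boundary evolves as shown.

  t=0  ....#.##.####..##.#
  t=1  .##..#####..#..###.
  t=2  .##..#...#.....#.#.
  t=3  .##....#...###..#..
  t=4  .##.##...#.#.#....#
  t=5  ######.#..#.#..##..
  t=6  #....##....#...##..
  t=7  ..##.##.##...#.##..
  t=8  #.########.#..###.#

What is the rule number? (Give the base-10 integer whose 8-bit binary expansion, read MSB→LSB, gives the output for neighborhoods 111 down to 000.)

105

  ### -> .   bit 7 = 0  t=0,i=10
  ##. -> #   bit 6 = 1  t=0,i=7
  #.# -> #   bit 5 = 1  t=0,i=5
  #.. -> .   bit 4 = 0  t=0,i=0
  .## -> #   bit 3 = 1  t=0,i=6
  .#. -> .   bit 2 = 0  t=0,i=4
  ..# -> .   bit 1 = 0  t=0,i=3
  ... -> #   bit 0 = 1  t=0,i=1
  bits 01101001 = 105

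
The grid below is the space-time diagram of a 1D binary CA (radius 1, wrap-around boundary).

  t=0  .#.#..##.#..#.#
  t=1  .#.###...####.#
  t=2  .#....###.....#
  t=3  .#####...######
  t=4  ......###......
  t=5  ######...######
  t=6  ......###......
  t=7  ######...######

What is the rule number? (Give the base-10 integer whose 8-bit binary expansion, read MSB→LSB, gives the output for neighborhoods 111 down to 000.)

23

  [7] ### => .  t=1,i=4
  [6] ##. => .  t=0,i=7
  [5] #.# => .  t=0,i=0
  [4] #.. => #  t=0,i=4
  [3] .## => .  t=0,i=6
  [2] .#. => #  t=0,i=1
  [1] ..# => #  t=0,i=5
  [0] ... => #  t=1,i=7
  bits 00010111 = 23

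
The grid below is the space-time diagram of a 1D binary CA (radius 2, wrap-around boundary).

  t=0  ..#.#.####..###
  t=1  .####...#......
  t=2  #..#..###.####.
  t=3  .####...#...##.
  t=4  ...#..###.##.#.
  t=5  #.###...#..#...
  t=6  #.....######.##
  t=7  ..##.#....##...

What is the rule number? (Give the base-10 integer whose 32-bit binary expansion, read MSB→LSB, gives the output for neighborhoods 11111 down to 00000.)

1613182525

  #####|.  b31=0 t=6,i=8
  ####.|#  b30=1 t=0,i=8
  ###.#|#  b29=1 t=2,i=8
  ###..|.  b28=0 t=0,i=9
  ##.##|.  b27=0 t=2,i=9
  ##.#.|.  b26=0 t=2,i=14
  ##..#|.  b25=0 t=0,i=0
  ##...|.  b24=0 t=1,i=5
  #.###|.  b23=0 t=0,i=6
  #.##.|.  b22=0 t=4,i=10
  #.#.#|#  b21=1 t=0,i=4
  #.#..|.  b20=0 t=2,i=0
  #..##|.  b19=0 t=0,i=11
  #..#.|#  b18=1 t=0,i=1
  #...#|#  b17=1 t=1,i=6
  #....|#  b16=1 t=1,i=10
  .####|.  b15=0 t=0,i=7
  .###.|.  b14=0 t=0,i=13
  .##.#|#  b13=1 t=4,i=11
  .##..|#  b12=1 t=3,i=13
  .#.##|.  b11=0 t=0,i=5
  .#.#.|#  b10=1 t=0,i=3
  .#..#|#  b9=1 t=2,i=1
  .#...|.  b8=0 t=1,i=9
  ..###|.  b7=0 t=0,i=12
  ..##.|.  b6=0 t=3,i=12
  ..#.#|#  b5=1 t=0,i=2
  ..#..|#  b4=1 t=1,i=8
  ...##|#  b3=1 t=1,i=0
  ...#.|#  b2=1 t=1,i=7
  ....#|.  b1=0 t=1,i=14
  .....|#  b0=1 t=1,i=11
  bits 01100000001001110011011000111101 = 1613182525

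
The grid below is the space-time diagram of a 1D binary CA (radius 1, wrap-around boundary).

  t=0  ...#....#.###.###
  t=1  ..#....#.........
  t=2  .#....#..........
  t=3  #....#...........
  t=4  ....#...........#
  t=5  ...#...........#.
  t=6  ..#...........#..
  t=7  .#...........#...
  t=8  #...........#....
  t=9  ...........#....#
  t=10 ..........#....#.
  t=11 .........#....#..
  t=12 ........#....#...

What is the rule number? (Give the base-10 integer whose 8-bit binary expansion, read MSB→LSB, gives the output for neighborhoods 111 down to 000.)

  ###|.  b7=0 t=0,i=11
  ##.|.  b6=0 t=0,i=12
  #.#|.  b5=0 t=0,i=9
  #..|.  b4=0 t=0,i=0
  .##|.  b3=0 t=0,i=10
  .#.|.  b2=0 t=0,i=3
  ..#|#  b1=1 t=0,i=2
  ...|.  b0=0 t=0,i=1
  bits 00000010 = 2

2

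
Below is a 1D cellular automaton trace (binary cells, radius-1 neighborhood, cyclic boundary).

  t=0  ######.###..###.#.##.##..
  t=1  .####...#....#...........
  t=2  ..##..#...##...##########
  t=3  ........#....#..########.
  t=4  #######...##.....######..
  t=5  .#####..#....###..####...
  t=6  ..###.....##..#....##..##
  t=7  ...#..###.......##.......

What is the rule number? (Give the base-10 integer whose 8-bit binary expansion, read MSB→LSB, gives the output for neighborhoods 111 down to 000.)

129

  nb ###: next=#  (t=0,i=1, bit7=1)
  nb ##.: next=.  (t=0,i=5, bit6=0)
  nb #.#: next=.  (t=0,i=6, bit5=0)
  nb #..: next=.  (t=0,i=10, bit4=0)
  nb .##: next=.  (t=0,i=0, bit3=0)
  nb .#.: next=.  (t=0,i=16, bit2=0)
  nb ..#: next=.  (t=0,i=11, bit1=0)
  nb ...: next=#  (t=1,i=6, bit0=1)
  bits 10000001 = 129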